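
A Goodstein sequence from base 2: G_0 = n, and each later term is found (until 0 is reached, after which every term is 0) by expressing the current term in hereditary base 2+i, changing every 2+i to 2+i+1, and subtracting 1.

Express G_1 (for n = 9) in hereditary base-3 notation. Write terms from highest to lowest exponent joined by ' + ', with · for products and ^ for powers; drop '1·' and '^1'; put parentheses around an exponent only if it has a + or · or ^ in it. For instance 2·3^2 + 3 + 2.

3^(3 + 1)

(0) 9|_2 = 2^(2 + 1) + 1 ↦ 3^(3 + 1) + 1|_3 = 82 ⇒ 81
(1) 81|_3 = 3^(3 + 1) ↦ 4^(4 + 1)|_4 = 1024 ⇒ 1023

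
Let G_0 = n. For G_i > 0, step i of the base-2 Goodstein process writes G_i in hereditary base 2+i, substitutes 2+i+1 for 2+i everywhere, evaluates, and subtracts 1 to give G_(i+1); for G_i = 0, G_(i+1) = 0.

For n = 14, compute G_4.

G_0=14  [base 2] 2^(2 + 1) + 2^2 + 2  →[2↦3]→  3^(3 + 1) + 3^3 + 3 = 111  −1 ⇒ G_1=110
G_1=110  [base 3] 3^(3 + 1) + 3^3 + 2  →[3↦4]→  4^(4 + 1) + 4^4 + 2 = 1282  −1 ⇒ G_2=1281
G_2=1281  [base 4] 4^(4 + 1) + 4^4 + 1  →[4↦5]→  5^(5 + 1) + 5^5 + 1 = 18751  −1 ⇒ G_3=18750
G_3=18750  [base 5] 5^(5 + 1) + 5^5  →[5↦6]→  6^(6 + 1) + 6^6 = 326592  −1 ⇒ G_4=326591
G_4=326591  [base 6] 6^(6 + 1) + 5·6^5 + 5·6^4 + 5·6^3 + 5·6^2 + 5·6 + 5  →[6↦7]→  7^(7 + 1) + 5·7^5 + 5·7^4 + 5·7^3 + 5·7^2 + 5·7 + 5 = 5862841  −1 ⇒ G_5=5862840

326591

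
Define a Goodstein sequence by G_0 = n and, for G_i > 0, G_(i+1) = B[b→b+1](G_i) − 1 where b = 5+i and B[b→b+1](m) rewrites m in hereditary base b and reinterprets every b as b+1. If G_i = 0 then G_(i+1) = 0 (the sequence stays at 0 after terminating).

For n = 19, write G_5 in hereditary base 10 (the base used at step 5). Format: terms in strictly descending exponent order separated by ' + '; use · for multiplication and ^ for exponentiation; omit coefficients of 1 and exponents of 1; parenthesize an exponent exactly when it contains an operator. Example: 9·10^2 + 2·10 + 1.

i=0: 19 = 3·5 + 4 (b=5); 5→6: 3·6 + 4 = 22; 22−1 = 21
i=1: 21 = 3·6 + 3 (b=6); 6→7: 3·7 + 3 = 24; 24−1 = 23
i=2: 23 = 3·7 + 2 (b=7); 7→8: 3·8 + 2 = 26; 26−1 = 25
i=3: 25 = 3·8 + 1 (b=8); 8→9: 3·9 + 1 = 28; 28−1 = 27
i=4: 27 = 3·9 (b=9); 9→10: 3·10 = 30; 30−1 = 29
i=5: 29 = 2·10 + 9 (b=10); 10→11: 2·11 + 9 = 31; 31−1 = 30

2·10 + 9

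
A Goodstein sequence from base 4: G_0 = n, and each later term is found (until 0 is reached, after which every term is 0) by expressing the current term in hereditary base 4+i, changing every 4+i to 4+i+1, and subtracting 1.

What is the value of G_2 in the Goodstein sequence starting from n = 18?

36

G_0 = 18. HB_4(18) = 4^2 + 2. Bump = 27. G_1 = 26.
G_1 = 26. HB_5(26) = 5^2 + 1. Bump = 37. G_2 = 36.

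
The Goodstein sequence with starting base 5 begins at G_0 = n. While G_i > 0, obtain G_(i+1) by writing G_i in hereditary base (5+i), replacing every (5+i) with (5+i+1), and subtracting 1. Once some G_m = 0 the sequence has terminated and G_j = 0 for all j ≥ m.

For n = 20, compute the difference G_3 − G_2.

G_0=20  [base 5] 4·5  →[5↦6]→  4·6 = 24  −1 ⇒ G_1=23
G_1=23  [base 6] 3·6 + 5  →[6↦7]→  3·7 + 5 = 26  −1 ⇒ G_2=25
G_2=25  [base 7] 3·7 + 4  →[7↦8]→  3·8 + 4 = 28  −1 ⇒ G_3=27

2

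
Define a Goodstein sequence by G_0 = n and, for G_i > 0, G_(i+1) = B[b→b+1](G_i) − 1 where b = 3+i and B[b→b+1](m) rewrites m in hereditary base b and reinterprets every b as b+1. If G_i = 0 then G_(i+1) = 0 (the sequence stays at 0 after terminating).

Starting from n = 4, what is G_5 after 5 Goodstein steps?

1

4 —HB3→ 3 + 1 —bump→ 4 + 1 = 5 —(−1)→ 4
4 —HB4→ 4 —bump→ 5 = 5 —(−1)→ 4
4 —HB5→ 4 —bump→ 4 = 4 —(−1)→ 3
3 —HB6→ 3 —bump→ 3 = 3 —(−1)→ 2
2 —HB7→ 2 —bump→ 2 = 2 —(−1)→ 1
1 —HB8→ 1 —bump→ 1 = 1 —(−1)→ 0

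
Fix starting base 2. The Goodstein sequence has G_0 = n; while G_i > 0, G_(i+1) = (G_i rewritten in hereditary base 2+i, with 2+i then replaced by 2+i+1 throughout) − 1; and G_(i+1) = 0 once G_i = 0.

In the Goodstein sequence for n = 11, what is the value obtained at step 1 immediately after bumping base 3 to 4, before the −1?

G_0=11  [base 2] 2^(2 + 1) + 2 + 1  →[2↦3]→  3^(3 + 1) + 3 + 1 = 85  −1 ⇒ G_1=84
G_1=84  [base 3] 3^(3 + 1) + 3  →[3↦4]→  4^(4 + 1) + 4 = 1028  −1 ⇒ G_2=1027

1028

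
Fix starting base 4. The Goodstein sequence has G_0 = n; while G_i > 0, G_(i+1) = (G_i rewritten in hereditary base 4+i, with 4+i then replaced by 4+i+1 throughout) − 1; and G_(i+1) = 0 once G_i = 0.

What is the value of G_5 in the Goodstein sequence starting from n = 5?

2

base 4: 5 = 4 + 1; at 5: 5 + 1 = 6; next = 5
base 5: 5 = 5; at 6: 6 = 6; next = 5
base 6: 5 = 5; at 7: 5 = 5; next = 4
base 7: 4 = 4; at 8: 4 = 4; next = 3
base 8: 3 = 3; at 9: 3 = 3; next = 2
base 9: 2 = 2; at 10: 2 = 2; next = 1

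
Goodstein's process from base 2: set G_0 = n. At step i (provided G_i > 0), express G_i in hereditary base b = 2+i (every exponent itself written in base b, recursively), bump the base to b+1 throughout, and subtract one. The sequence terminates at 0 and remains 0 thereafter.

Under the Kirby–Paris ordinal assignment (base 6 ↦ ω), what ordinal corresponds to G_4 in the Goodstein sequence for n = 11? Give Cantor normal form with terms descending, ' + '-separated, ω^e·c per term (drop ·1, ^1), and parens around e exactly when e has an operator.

ω^(ω + 1) + 1

(0) 11|_2 = 2^(2 + 1) + 2 + 1 ↦ 3^(3 + 1) + 3 + 1|_3 = 85 ⇒ 84
(1) 84|_3 = 3^(3 + 1) + 3 ↦ 4^(4 + 1) + 4|_4 = 1028 ⇒ 1027
(2) 1027|_4 = 4^(4 + 1) + 3 ↦ 5^(5 + 1) + 3|_5 = 15628 ⇒ 15627
(3) 15627|_5 = 5^(5 + 1) + 2 ↦ 6^(6 + 1) + 2|_6 = 279938 ⇒ 279937
(4) 279937|_6 = 6^(6 + 1) + 1 ↦ 7^(7 + 1) + 1|_7 = 5764802 ⇒ 5764801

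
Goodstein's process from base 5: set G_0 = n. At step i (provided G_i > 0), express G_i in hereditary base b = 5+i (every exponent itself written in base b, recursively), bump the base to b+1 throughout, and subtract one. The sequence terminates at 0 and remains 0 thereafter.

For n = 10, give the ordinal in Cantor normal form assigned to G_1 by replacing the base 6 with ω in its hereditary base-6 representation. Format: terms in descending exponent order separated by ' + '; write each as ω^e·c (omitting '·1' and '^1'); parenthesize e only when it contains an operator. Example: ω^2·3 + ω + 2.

G_0=10  [base 5] 2·5  →[5↦6]→  2·6 = 12  −1 ⇒ G_1=11
G_1=11  [base 6] 6 + 5  →[6↦7]→  7 + 5 = 12  −1 ⇒ G_2=11

ω + 5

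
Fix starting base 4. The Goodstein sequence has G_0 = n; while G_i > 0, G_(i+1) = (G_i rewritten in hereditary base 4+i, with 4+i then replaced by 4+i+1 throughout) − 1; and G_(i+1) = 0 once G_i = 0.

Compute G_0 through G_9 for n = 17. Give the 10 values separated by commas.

base 4: 17 = 4^2 + 1; at 5: 5^2 + 1 = 26; next = 25
base 5: 25 = 5^2; at 6: 6^2 = 36; next = 35
base 6: 35 = 5·6 + 5; at 7: 5·7 + 5 = 40; next = 39
base 7: 39 = 5·7 + 4; at 8: 5·8 + 4 = 44; next = 43
base 8: 43 = 5·8 + 3; at 9: 5·9 + 3 = 48; next = 47
base 9: 47 = 5·9 + 2; at 10: 5·10 + 2 = 52; next = 51
base 10: 51 = 5·10 + 1; at 11: 5·11 + 1 = 56; next = 55
base 11: 55 = 5·11; at 12: 5·12 = 60; next = 59
base 12: 59 = 4·12 + 11; at 13: 4·13 + 11 = 63; next = 62

17, 25, 35, 39, 43, 47, 51, 55, 59, 62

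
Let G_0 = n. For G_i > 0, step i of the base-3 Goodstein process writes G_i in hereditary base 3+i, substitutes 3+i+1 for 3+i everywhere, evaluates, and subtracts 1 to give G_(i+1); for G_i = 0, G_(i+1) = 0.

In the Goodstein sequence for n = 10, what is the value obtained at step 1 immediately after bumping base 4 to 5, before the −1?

G_0=10  [base 3] 3^2 + 1  →[3↦4]→  4^2 + 1 = 17  −1 ⇒ G_1=16
G_1=16  [base 4] 4^2  →[4↦5]→  5^2 = 25  −1 ⇒ G_2=24

25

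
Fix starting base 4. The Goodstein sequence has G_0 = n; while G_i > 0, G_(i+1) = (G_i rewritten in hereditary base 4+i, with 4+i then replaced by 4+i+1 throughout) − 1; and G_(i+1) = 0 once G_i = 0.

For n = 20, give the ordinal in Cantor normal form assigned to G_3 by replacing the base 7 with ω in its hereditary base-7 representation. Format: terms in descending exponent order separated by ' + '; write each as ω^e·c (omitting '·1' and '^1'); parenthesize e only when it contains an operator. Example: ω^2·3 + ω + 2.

ω^2 + 2

step 0: 20 = 4^2 + 4; sub 5 for 4: 5^2 + 5; = 30; G_1 = 30−1 = 29
step 1: 29 = 5^2 + 4; sub 6 for 5: 6^2 + 4; = 40; G_2 = 40−1 = 39
step 2: 39 = 6^2 + 3; sub 7 for 6: 7^2 + 3; = 52; G_3 = 52−1 = 51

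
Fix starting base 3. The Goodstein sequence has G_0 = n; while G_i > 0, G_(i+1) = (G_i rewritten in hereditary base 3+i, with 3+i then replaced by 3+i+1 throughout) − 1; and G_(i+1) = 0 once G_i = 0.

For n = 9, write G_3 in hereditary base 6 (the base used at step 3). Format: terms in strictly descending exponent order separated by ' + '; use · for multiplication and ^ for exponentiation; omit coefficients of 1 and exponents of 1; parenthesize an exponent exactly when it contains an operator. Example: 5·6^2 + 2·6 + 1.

3·6 + 1

G_0 = 9. HB_3(9) = 3^2. Bump = 16. G_1 = 15.
G_1 = 15. HB_4(15) = 3·4 + 3. Bump = 18. G_2 = 17.
G_2 = 17. HB_5(17) = 3·5 + 2. Bump = 20. G_3 = 19.
G_3 = 19. HB_6(19) = 3·6 + 1. Bump = 22. G_4 = 21.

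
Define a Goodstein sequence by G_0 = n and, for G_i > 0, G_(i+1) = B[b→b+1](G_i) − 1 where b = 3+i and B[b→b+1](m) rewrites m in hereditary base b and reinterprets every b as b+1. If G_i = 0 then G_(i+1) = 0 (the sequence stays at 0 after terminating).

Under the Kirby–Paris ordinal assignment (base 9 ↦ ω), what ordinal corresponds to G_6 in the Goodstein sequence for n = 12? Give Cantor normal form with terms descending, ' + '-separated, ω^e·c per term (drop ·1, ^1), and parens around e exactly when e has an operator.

i=0: 12 = 3^2 + 3 (b=3); 3→4: 4^2 + 4 = 20; 20−1 = 19
i=1: 19 = 4^2 + 3 (b=4); 4→5: 5^2 + 3 = 28; 28−1 = 27
i=2: 27 = 5^2 + 2 (b=5); 5→6: 6^2 + 2 = 38; 38−1 = 37
i=3: 37 = 6^2 + 1 (b=6); 6→7: 7^2 + 1 = 50; 50−1 = 49
i=4: 49 = 7^2 (b=7); 7→8: 8^2 = 64; 64−1 = 63
i=5: 63 = 7·8 + 7 (b=8); 8→9: 7·9 + 7 = 70; 70−1 = 69

ω·7 + 6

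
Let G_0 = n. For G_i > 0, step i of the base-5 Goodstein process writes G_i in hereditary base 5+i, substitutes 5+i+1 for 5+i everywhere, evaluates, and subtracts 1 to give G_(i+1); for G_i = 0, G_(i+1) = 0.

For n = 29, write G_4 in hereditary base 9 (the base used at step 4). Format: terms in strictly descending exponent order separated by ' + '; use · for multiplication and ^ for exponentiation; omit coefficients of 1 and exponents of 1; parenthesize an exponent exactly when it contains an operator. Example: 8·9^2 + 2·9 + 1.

9^2

(0) 29|_5 = 5^2 + 4 ↦ 6^2 + 4|_6 = 40 ⇒ 39
(1) 39|_6 = 6^2 + 3 ↦ 7^2 + 3|_7 = 52 ⇒ 51
(2) 51|_7 = 7^2 + 2 ↦ 8^2 + 2|_8 = 66 ⇒ 65
(3) 65|_8 = 8^2 + 1 ↦ 9^2 + 1|_9 = 82 ⇒ 81
(4) 81|_9 = 9^2 ↦ 10^2|_10 = 100 ⇒ 99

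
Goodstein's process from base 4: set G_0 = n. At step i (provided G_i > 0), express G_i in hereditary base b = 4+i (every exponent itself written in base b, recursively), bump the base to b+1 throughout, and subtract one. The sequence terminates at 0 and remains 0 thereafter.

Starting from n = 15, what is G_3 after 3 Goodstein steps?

21

[0] 15 ≡ 3·4 + 3 (base 4). Lift 5: 18. −1: 17.
[1] 17 ≡ 3·5 + 2 (base 5). Lift 6: 20. −1: 19.
[2] 19 ≡ 3·6 + 1 (base 6). Lift 7: 22. −1: 21.
[3] 21 ≡ 3·7 (base 7). Lift 8: 24. −1: 23.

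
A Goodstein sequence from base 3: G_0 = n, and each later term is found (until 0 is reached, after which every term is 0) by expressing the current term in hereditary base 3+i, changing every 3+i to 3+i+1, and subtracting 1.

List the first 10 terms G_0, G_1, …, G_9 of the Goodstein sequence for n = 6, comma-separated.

i=0: 6 = 2·3 (b=3); 3→4: 2·4 = 8; 8−1 = 7
i=1: 7 = 4 + 3 (b=4); 4→5: 5 + 3 = 8; 8−1 = 7
i=2: 7 = 5 + 2 (b=5); 5→6: 6 + 2 = 8; 8−1 = 7
i=3: 7 = 6 + 1 (b=6); 6→7: 7 + 1 = 8; 8−1 = 7
i=4: 7 = 7 (b=7); 7→8: 8 = 8; 8−1 = 7
i=5: 7 = 7 (b=8); 8→9: 7 = 7; 7−1 = 6
i=6: 6 = 6 (b=9); 9→10: 6 = 6; 6−1 = 5
i=7: 5 = 5 (b=10); 10→11: 5 = 5; 5−1 = 4
i=8: 4 = 4 (b=11); 11→12: 4 = 4; 4−1 = 3

6, 7, 7, 7, 7, 7, 6, 5, 4, 3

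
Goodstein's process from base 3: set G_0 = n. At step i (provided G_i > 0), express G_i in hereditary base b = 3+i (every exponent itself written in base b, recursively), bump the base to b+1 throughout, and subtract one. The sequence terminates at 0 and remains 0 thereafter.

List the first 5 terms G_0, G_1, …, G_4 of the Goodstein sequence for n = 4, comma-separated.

4 —HB3→ 3 + 1 —bump→ 4 + 1 = 5 —(−1)→ 4
4 —HB4→ 4 —bump→ 5 = 5 —(−1)→ 4
4 —HB5→ 4 —bump→ 4 = 4 —(−1)→ 3
3 —HB6→ 3 —bump→ 3 = 3 —(−1)→ 2

4, 4, 4, 3, 2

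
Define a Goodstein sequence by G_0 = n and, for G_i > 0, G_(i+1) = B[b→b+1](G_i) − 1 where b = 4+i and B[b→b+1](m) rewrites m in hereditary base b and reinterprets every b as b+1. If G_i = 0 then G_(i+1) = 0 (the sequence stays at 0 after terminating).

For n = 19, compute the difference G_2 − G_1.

base 4: 19 = 4^2 + 3; at 5: 5^2 + 3 = 28; next = 27
base 5: 27 = 5^2 + 2; at 6: 6^2 + 2 = 38; next = 37

10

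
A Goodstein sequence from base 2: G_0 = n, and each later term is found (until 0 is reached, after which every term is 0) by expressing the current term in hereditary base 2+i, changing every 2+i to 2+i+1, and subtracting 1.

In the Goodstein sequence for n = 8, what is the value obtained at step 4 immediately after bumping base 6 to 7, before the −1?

G_0 = 8. HB_2(8) = 2^(2 + 1). Bump = 81. G_1 = 80.
G_1 = 80. HB_3(80) = 2·3^3 + 2·3^2 + 2·3 + 2. Bump = 554. G_2 = 553.
G_2 = 553. HB_4(553) = 2·4^4 + 2·4^2 + 2·4 + 1. Bump = 6311. G_3 = 6310.
G_3 = 6310. HB_5(6310) = 2·5^5 + 2·5^2 + 2·5. Bump = 93396. G_4 = 93395.

1647196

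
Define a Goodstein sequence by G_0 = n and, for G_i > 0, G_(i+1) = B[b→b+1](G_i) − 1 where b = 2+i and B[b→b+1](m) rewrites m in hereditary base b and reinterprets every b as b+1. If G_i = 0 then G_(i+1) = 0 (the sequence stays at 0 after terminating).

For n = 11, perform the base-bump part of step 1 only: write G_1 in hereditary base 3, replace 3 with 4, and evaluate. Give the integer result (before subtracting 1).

1028

11 —HB2→ 2^(2 + 1) + 2 + 1 —bump→ 3^(3 + 1) + 3 + 1 = 85 —(−1)→ 84
84 —HB3→ 3^(3 + 1) + 3 —bump→ 4^(4 + 1) + 4 = 1028 —(−1)→ 1027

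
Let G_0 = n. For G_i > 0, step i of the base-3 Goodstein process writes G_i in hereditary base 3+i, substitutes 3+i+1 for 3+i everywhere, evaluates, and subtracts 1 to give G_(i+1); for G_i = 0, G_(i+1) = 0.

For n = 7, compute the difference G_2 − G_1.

1

base 3: 7 = 2·3 + 1; at 4: 2·4 + 1 = 9; next = 8
base 4: 8 = 2·4; at 5: 2·5 = 10; next = 9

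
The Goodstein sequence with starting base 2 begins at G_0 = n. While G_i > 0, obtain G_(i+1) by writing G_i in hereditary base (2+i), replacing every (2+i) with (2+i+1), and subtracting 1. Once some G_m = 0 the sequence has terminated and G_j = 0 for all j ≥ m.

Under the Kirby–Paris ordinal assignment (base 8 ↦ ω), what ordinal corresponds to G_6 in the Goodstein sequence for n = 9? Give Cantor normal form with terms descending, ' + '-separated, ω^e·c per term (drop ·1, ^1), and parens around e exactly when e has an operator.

i=0: 9 = 2^(2 + 1) + 1 (b=2); 2→3: 3^(3 + 1) + 1 = 82; 82−1 = 81
i=1: 81 = 3^(3 + 1) (b=3); 3→4: 4^(4 + 1) = 1024; 1024−1 = 1023
i=2: 1023 = 3·4^4 + 3·4^3 + 3·4^2 + 3·4 + 3 (b=4); 4→5: 3·5^5 + 3·5^3 + 3·5^2 + 3·5 + 3 = 9843; 9843−1 = 9842
i=3: 9842 = 3·5^5 + 3·5^3 + 3·5^2 + 3·5 + 2 (b=5); 5→6: 3·6^6 + 3·6^3 + 3·6^2 + 3·6 + 2 = 140744; 140744−1 = 140743
i=4: 140743 = 3·6^6 + 3·6^3 + 3·6^2 + 3·6 + 1 (b=6); 6→7: 3·7^7 + 3·7^3 + 3·7^2 + 3·7 + 1 = 2471827; 2471827−1 = 2471826
i=5: 2471826 = 3·7^7 + 3·7^3 + 3·7^2 + 3·7 (b=7); 7→8: 3·8^8 + 3·8^3 + 3·8^2 + 3·8 = 50333400; 50333400−1 = 50333399

ω^ω·3 + ω^3·3 + ω^2·3 + ω·2 + 7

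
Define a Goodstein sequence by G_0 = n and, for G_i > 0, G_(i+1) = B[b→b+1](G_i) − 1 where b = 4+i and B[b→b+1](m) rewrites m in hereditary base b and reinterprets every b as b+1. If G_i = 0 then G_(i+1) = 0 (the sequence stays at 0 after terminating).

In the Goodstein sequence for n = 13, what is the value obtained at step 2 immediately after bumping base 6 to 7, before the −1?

(0) 13|_4 = 3·4 + 1 ↦ 3·5 + 1|_5 = 16 ⇒ 15
(1) 15|_5 = 3·5 ↦ 3·6|_6 = 18 ⇒ 17
(2) 17|_6 = 2·6 + 5 ↦ 2·7 + 5|_7 = 19 ⇒ 18

19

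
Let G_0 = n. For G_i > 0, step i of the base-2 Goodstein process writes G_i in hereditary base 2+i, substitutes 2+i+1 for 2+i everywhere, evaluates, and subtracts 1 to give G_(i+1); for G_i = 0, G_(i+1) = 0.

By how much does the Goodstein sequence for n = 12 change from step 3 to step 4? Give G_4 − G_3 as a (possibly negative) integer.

step 0: 12 = 2^(2 + 1) + 2^2; sub 3 for 2: 3^(3 + 1) + 3^3; = 108; G_1 = 108−1 = 107
step 1: 107 = 3^(3 + 1) + 2·3^2 + 2·3 + 2; sub 4 for 3: 4^(4 + 1) + 2·4^2 + 2·4 + 2; = 1066; G_2 = 1066−1 = 1065
step 2: 1065 = 4^(4 + 1) + 2·4^2 + 2·4 + 1; sub 5 for 4: 5^(5 + 1) + 2·5^2 + 2·5 + 1; = 15686; G_3 = 15686−1 = 15685
step 3: 15685 = 5^(5 + 1) + 2·5^2 + 2·5; sub 6 for 5: 6^(6 + 1) + 2·6^2 + 2·6; = 280020; G_4 = 280020−1 = 280019

264334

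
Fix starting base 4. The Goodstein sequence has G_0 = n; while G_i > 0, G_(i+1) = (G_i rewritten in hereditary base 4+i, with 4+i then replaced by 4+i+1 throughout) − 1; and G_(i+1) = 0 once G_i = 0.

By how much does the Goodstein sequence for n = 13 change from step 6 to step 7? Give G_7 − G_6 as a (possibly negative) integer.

1

G_0 = 13. HB_4(13) = 3·4 + 1. Bump = 16. G_1 = 15.
G_1 = 15. HB_5(15) = 3·5. Bump = 18. G_2 = 17.
G_2 = 17. HB_6(17) = 2·6 + 5. Bump = 19. G_3 = 18.
G_3 = 18. HB_7(18) = 2·7 + 4. Bump = 20. G_4 = 19.
G_4 = 19. HB_8(19) = 2·8 + 3. Bump = 21. G_5 = 20.
G_5 = 20. HB_9(20) = 2·9 + 2. Bump = 22. G_6 = 21.
G_6 = 21. HB_10(21) = 2·10 + 1. Bump = 23. G_7 = 22.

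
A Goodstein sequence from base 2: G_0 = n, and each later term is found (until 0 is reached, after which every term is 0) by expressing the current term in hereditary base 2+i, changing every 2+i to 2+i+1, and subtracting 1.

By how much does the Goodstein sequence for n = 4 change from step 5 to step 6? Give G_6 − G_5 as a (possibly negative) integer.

30

i=0: 4 = 2^2 (b=2); 2→3: 3^3 = 27; 27−1 = 26
i=1: 26 = 2·3^2 + 2·3 + 2 (b=3); 3→4: 2·4^2 + 2·4 + 2 = 42; 42−1 = 41
i=2: 41 = 2·4^2 + 2·4 + 1 (b=4); 4→5: 2·5^2 + 2·5 + 1 = 61; 61−1 = 60
i=3: 60 = 2·5^2 + 2·5 (b=5); 5→6: 2·6^2 + 2·6 = 84; 84−1 = 83
i=4: 83 = 2·6^2 + 6 + 5 (b=6); 6→7: 2·7^2 + 7 + 5 = 110; 110−1 = 109
i=5: 109 = 2·7^2 + 7 + 4 (b=7); 7→8: 2·8^2 + 8 + 4 = 140; 140−1 = 139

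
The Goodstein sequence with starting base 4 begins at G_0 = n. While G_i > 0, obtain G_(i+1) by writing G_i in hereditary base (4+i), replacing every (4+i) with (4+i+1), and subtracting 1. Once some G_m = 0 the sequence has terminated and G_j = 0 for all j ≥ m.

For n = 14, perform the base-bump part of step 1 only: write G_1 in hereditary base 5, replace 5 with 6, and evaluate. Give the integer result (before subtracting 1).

i=0: 14 = 3·4 + 2 (b=4); 4→5: 3·5 + 2 = 17; 17−1 = 16
i=1: 16 = 3·5 + 1 (b=5); 5→6: 3·6 + 1 = 19; 19−1 = 18

19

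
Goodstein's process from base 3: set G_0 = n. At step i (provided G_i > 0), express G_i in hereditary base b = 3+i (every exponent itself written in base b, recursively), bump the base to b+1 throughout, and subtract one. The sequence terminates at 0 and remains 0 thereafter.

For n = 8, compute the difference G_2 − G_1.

(0) 8|_3 = 2·3 + 2 ↦ 2·4 + 2|_4 = 10 ⇒ 9
(1) 9|_4 = 2·4 + 1 ↦ 2·5 + 1|_5 = 11 ⇒ 10

1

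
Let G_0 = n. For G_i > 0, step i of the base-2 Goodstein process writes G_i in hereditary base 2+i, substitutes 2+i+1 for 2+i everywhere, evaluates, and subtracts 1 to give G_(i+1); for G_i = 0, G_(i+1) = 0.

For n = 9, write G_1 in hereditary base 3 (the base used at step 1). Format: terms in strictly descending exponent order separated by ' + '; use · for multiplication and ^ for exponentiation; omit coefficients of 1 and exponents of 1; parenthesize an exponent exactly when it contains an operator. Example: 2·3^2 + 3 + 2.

i=0: 9 = 2^(2 + 1) + 1 (b=2); 2→3: 3^(3 + 1) + 1 = 82; 82−1 = 81
i=1: 81 = 3^(3 + 1) (b=3); 3→4: 4^(4 + 1) = 1024; 1024−1 = 1023

3^(3 + 1)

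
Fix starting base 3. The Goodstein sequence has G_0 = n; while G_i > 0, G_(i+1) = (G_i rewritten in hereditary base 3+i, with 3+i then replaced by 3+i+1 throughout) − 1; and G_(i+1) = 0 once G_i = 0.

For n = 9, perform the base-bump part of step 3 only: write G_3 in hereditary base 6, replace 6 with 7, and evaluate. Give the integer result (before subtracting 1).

22

(0) 9|_3 = 3^2 ↦ 4^2|_4 = 16 ⇒ 15
(1) 15|_4 = 3·4 + 3 ↦ 3·5 + 3|_5 = 18 ⇒ 17
(2) 17|_5 = 3·5 + 2 ↦ 3·6 + 2|_6 = 20 ⇒ 19
(3) 19|_6 = 3·6 + 1 ↦ 3·7 + 1|_7 = 22 ⇒ 21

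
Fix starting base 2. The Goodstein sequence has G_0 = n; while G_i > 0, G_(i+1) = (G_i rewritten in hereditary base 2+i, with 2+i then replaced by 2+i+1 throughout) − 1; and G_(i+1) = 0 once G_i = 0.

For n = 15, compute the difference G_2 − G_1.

G_0 = 15. HB_2(15) = 2^(2 + 1) + 2^2 + 2 + 1. Bump = 112. G_1 = 111.
G_1 = 111. HB_3(111) = 3^(3 + 1) + 3^3 + 3. Bump = 1284. G_2 = 1283.

1172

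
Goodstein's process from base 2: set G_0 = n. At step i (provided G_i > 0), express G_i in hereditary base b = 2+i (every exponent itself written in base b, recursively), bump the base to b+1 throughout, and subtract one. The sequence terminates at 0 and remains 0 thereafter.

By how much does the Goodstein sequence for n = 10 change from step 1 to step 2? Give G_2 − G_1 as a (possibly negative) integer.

[0] 10 ≡ 2^(2 + 1) + 2 (base 2). Lift 3: 84. −1: 83.
[1] 83 ≡ 3^(3 + 1) + 2 (base 3). Lift 4: 1026. −1: 1025.

942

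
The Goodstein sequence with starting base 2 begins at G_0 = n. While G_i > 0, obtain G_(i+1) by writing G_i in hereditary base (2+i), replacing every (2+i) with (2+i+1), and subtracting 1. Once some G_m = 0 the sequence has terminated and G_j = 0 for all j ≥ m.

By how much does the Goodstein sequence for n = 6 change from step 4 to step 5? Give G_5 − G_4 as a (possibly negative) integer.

51384

step 0: 6 = 2^2 + 2; sub 3 for 2: 3^3 + 3; = 30; G_1 = 30−1 = 29
step 1: 29 = 3^3 + 2; sub 4 for 3: 4^4 + 2; = 258; G_2 = 258−1 = 257
step 2: 257 = 4^4 + 1; sub 5 for 4: 5^5 + 1; = 3126; G_3 = 3126−1 = 3125
step 3: 3125 = 5^5; sub 6 for 5: 6^6; = 46656; G_4 = 46656−1 = 46655
step 4: 46655 = 5·6^5 + 5·6^4 + 5·6^3 + 5·6^2 + 5·6 + 5; sub 7 for 6: 5·7^5 + 5·7^4 + 5·7^3 + 5·7^2 + 5·7 + 5; = 98040; G_5 = 98040−1 = 98039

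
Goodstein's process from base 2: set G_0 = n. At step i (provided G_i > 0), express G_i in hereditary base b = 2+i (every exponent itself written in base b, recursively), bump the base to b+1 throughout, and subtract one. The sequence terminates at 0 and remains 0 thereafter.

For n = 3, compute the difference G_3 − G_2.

-1

G_0 = 3. HB_2(3) = 2 + 1. Bump = 4. G_1 = 3.
G_1 = 3. HB_3(3) = 3. Bump = 4. G_2 = 3.
G_2 = 3. HB_4(3) = 3. Bump = 3. G_3 = 2.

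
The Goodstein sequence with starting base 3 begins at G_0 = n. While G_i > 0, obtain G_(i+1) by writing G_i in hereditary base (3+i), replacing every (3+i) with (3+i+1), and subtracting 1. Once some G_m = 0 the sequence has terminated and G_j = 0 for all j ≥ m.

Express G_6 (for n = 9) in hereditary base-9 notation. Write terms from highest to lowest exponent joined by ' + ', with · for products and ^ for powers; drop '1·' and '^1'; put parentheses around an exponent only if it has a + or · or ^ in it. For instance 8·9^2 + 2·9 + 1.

2·9 + 6

step 0: 9 = 3^2; sub 4 for 3: 4^2; = 16; G_1 = 16−1 = 15
step 1: 15 = 3·4 + 3; sub 5 for 4: 3·5 + 3; = 18; G_2 = 18−1 = 17
step 2: 17 = 3·5 + 2; sub 6 for 5: 3·6 + 2; = 20; G_3 = 20−1 = 19
step 3: 19 = 3·6 + 1; sub 7 for 6: 3·7 + 1; = 22; G_4 = 22−1 = 21
step 4: 21 = 3·7; sub 8 for 7: 3·8; = 24; G_5 = 24−1 = 23
step 5: 23 = 2·8 + 7; sub 9 for 8: 2·9 + 7; = 25; G_6 = 25−1 = 24
step 6: 24 = 2·9 + 6; sub 10 for 9: 2·10 + 6; = 26; G_7 = 26−1 = 25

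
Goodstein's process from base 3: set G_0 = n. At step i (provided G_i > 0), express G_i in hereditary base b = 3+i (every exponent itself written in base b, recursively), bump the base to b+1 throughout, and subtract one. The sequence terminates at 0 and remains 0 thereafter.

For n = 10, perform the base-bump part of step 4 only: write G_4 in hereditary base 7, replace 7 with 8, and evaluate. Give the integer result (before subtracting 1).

34

G_0=10  [base 3] 3^2 + 1  →[3↦4]→  4^2 + 1 = 17  −1 ⇒ G_1=16
G_1=16  [base 4] 4^2  →[4↦5]→  5^2 = 25  −1 ⇒ G_2=24
G_2=24  [base 5] 4·5 + 4  →[5↦6]→  4·6 + 4 = 28  −1 ⇒ G_3=27
G_3=27  [base 6] 4·6 + 3  →[6↦7]→  4·7 + 3 = 31  −1 ⇒ G_4=30
G_4=30  [base 7] 4·7 + 2  →[7↦8]→  4·8 + 2 = 34  −1 ⇒ G_5=33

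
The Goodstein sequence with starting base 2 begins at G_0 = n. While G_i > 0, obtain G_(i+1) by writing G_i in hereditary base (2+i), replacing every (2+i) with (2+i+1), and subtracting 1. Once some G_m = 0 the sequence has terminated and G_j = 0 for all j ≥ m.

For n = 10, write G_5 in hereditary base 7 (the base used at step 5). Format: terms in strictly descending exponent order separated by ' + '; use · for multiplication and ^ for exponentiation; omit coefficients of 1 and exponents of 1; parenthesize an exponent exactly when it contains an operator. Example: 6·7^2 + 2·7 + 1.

G_0 = 10. HB_2(10) = 2^(2 + 1) + 2. Bump = 84. G_1 = 83.
G_1 = 83. HB_3(83) = 3^(3 + 1) + 2. Bump = 1026. G_2 = 1025.
G_2 = 1025. HB_4(1025) = 4^(4 + 1) + 1. Bump = 15626. G_3 = 15625.
G_3 = 15625. HB_5(15625) = 5^(5 + 1). Bump = 279936. G_4 = 279935.
G_4 = 279935. HB_6(279935) = 5·6^6 + 5·6^5 + 5·6^4 + 5·6^3 + 5·6^2 + 5·6 + 5. Bump = 4215755. G_5 = 4215754.
G_5 = 4215754. HB_7(4215754) = 5·7^7 + 5·7^5 + 5·7^4 + 5·7^3 + 5·7^2 + 5·7 + 4. Bump = 84073324. G_6 = 84073323.

5·7^7 + 5·7^5 + 5·7^4 + 5·7^3 + 5·7^2 + 5·7 + 4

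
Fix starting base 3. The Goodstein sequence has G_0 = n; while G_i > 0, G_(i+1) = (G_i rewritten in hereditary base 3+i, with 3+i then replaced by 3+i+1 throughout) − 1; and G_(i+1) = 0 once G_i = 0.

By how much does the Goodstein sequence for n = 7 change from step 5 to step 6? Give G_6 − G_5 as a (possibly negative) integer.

0

[0] 7 ≡ 2·3 + 1 (base 3). Lift 4: 9. −1: 8.
[1] 8 ≡ 2·4 (base 4). Lift 5: 10. −1: 9.
[2] 9 ≡ 5 + 4 (base 5). Lift 6: 10. −1: 9.
[3] 9 ≡ 6 + 3 (base 6). Lift 7: 10. −1: 9.
[4] 9 ≡ 7 + 2 (base 7). Lift 8: 10. −1: 9.
[5] 9 ≡ 8 + 1 (base 8). Lift 9: 10. −1: 9.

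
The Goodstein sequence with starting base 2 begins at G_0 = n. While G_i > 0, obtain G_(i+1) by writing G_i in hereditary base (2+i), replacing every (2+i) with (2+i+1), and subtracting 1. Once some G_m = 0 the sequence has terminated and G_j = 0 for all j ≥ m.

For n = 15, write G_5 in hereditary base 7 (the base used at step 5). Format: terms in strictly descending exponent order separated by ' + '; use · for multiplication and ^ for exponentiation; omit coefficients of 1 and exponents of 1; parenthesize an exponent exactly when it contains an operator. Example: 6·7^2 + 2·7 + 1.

[0] 15 ≡ 2^(2 + 1) + 2^2 + 2 + 1 (base 2). Lift 3: 112. −1: 111.
[1] 111 ≡ 3^(3 + 1) + 3^3 + 3 (base 3). Lift 4: 1284. −1: 1283.
[2] 1283 ≡ 4^(4 + 1) + 4^4 + 3 (base 4). Lift 5: 18753. −1: 18752.
[3] 18752 ≡ 5^(5 + 1) + 5^5 + 2 (base 5). Lift 6: 326594. −1: 326593.
[4] 326593 ≡ 6^(6 + 1) + 6^6 + 1 (base 6). Lift 7: 6588345. −1: 6588344.

7^(7 + 1) + 7^7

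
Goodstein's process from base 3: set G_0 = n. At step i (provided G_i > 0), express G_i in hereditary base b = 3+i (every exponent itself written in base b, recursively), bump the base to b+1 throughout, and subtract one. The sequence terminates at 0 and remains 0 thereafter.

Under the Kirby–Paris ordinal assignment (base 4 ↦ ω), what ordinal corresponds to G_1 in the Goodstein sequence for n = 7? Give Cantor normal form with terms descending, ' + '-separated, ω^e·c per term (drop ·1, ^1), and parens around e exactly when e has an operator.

step 0: 7 = 2·3 + 1; sub 4 for 3: 2·4 + 1; = 9; G_1 = 9−1 = 8
step 1: 8 = 2·4; sub 5 for 4: 2·5; = 10; G_2 = 10−1 = 9

ω·2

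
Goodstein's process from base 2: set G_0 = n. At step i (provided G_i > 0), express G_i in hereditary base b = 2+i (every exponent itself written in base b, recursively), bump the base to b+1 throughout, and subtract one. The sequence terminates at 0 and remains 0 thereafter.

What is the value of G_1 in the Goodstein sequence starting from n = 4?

26

4 —HB2→ 2^2 —bump→ 3^3 = 27 —(−1)→ 26
26 —HB3→ 2·3^2 + 2·3 + 2 —bump→ 2·4^2 + 2·4 + 2 = 42 —(−1)→ 41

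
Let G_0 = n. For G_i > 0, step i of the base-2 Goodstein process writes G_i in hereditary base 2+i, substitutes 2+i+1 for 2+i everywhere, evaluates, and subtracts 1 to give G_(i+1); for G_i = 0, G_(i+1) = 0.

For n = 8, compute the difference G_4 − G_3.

G_0 = 8. HB_2(8) = 2^(2 + 1). Bump = 81. G_1 = 80.
G_1 = 80. HB_3(80) = 2·3^3 + 2·3^2 + 2·3 + 2. Bump = 554. G_2 = 553.
G_2 = 553. HB_4(553) = 2·4^4 + 2·4^2 + 2·4 + 1. Bump = 6311. G_3 = 6310.
G_3 = 6310. HB_5(6310) = 2·5^5 + 2·5^2 + 2·5. Bump = 93396. G_4 = 93395.

87085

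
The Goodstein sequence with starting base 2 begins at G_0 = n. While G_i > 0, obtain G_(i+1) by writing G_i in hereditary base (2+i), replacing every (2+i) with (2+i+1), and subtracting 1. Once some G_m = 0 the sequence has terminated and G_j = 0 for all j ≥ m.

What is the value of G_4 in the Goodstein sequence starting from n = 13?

base 2: 13 = 2^(2 + 1) + 2^2 + 1; at 3: 3^(3 + 1) + 3^3 + 1 = 109; next = 108
base 3: 108 = 3^(3 + 1) + 3^3; at 4: 4^(4 + 1) + 4^4 = 1280; next = 1279
base 4: 1279 = 4^(4 + 1) + 3·4^3 + 3·4^2 + 3·4 + 3; at 5: 5^(5 + 1) + 3·5^3 + 3·5^2 + 3·5 + 3 = 16093; next = 16092
base 5: 16092 = 5^(5 + 1) + 3·5^3 + 3·5^2 + 3·5 + 2; at 6: 6^(6 + 1) + 3·6^3 + 3·6^2 + 3·6 + 2 = 280712; next = 280711
base 6: 280711 = 6^(6 + 1) + 3·6^3 + 3·6^2 + 3·6 + 1; at 7: 7^(7 + 1) + 3·7^3 + 3·7^2 + 3·7 + 1 = 5765999; next = 5765998

280711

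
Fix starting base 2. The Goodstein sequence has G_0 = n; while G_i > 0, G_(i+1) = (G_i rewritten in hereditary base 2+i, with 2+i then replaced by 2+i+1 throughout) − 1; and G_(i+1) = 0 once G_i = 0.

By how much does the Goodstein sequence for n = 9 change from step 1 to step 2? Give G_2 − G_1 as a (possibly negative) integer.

942

G_0 = 9. HB_2(9) = 2^(2 + 1) + 1. Bump = 82. G_1 = 81.
G_1 = 81. HB_3(81) = 3^(3 + 1). Bump = 1024. G_2 = 1023.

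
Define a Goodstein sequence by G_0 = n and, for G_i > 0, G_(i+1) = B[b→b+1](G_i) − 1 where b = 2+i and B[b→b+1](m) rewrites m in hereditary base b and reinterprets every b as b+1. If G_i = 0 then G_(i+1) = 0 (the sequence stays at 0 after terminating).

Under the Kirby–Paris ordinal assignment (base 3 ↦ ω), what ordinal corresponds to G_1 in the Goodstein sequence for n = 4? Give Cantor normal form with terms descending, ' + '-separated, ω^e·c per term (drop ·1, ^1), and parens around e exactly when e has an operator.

ω^2·2 + ω·2 + 2

[0] 4 ≡ 2^2 (base 2). Lift 3: 27. −1: 26.
[1] 26 ≡ 2·3^2 + 2·3 + 2 (base 3). Lift 4: 42. −1: 41.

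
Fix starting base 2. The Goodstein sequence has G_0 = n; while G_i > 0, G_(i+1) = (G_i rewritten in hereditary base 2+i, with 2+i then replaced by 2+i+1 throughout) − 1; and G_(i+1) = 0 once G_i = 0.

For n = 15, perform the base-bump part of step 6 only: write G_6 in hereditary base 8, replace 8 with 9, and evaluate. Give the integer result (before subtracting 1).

3524450281

(0) 15|_2 = 2^(2 + 1) + 2^2 + 2 + 1 ↦ 3^(3 + 1) + 3^3 + 3 + 1|_3 = 112 ⇒ 111
(1) 111|_3 = 3^(3 + 1) + 3^3 + 3 ↦ 4^(4 + 1) + 4^4 + 4|_4 = 1284 ⇒ 1283
(2) 1283|_4 = 4^(4 + 1) + 4^4 + 3 ↦ 5^(5 + 1) + 5^5 + 3|_5 = 18753 ⇒ 18752
(3) 18752|_5 = 5^(5 + 1) + 5^5 + 2 ↦ 6^(6 + 1) + 6^6 + 2|_6 = 326594 ⇒ 326593
(4) 326593|_6 = 6^(6 + 1) + 6^6 + 1 ↦ 7^(7 + 1) + 7^7 + 1|_7 = 6588345 ⇒ 6588344
(5) 6588344|_7 = 7^(7 + 1) + 7^7 ↦ 8^(8 + 1) + 8^8|_8 = 150994944 ⇒ 150994943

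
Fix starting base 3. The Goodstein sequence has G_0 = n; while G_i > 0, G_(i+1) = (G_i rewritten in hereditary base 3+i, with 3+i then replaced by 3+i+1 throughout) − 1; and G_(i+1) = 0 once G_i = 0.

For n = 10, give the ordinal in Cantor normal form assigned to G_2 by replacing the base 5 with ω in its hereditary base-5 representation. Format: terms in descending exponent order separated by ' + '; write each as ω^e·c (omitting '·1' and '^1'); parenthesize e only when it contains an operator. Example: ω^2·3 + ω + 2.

ω·4 + 4

10 —HB3→ 3^2 + 1 —bump→ 4^2 + 1 = 17 —(−1)→ 16
16 —HB4→ 4^2 —bump→ 5^2 = 25 —(−1)→ 24
24 —HB5→ 4·5 + 4 —bump→ 4·6 + 4 = 28 —(−1)→ 27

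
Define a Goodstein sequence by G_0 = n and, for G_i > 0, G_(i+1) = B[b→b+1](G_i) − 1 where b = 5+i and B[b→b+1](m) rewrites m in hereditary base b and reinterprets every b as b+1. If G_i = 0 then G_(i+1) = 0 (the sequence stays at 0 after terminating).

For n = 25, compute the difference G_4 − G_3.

25 —HB5→ 5^2 —bump→ 6^2 = 36 —(−1)→ 35
35 —HB6→ 5·6 + 5 —bump→ 5·7 + 5 = 40 —(−1)→ 39
39 —HB7→ 5·7 + 4 —bump→ 5·8 + 4 = 44 —(−1)→ 43
43 —HB8→ 5·8 + 3 —bump→ 5·9 + 3 = 48 —(−1)→ 47

4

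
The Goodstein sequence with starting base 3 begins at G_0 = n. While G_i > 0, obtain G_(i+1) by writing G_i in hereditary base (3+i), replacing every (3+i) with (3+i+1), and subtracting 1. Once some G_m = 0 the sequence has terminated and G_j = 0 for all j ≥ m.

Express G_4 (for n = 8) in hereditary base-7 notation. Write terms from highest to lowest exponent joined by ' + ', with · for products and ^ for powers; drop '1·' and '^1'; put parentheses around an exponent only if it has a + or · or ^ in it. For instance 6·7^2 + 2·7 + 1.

base 3: 8 = 2·3 + 2; at 4: 2·4 + 2 = 10; next = 9
base 4: 9 = 2·4 + 1; at 5: 2·5 + 1 = 11; next = 10
base 5: 10 = 2·5; at 6: 2·6 = 12; next = 11
base 6: 11 = 6 + 5; at 7: 7 + 5 = 12; next = 11

7 + 4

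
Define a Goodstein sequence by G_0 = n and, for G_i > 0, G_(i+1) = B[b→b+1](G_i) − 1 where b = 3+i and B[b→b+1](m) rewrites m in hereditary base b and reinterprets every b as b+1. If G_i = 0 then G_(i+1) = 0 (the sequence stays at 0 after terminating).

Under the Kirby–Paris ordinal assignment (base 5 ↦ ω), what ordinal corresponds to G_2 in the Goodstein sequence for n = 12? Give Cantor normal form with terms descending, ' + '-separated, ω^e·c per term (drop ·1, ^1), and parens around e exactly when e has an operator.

step 0: 12 = 3^2 + 3; sub 4 for 3: 4^2 + 4; = 20; G_1 = 20−1 = 19
step 1: 19 = 4^2 + 3; sub 5 for 4: 5^2 + 3; = 28; G_2 = 28−1 = 27
step 2: 27 = 5^2 + 2; sub 6 for 5: 6^2 + 2; = 38; G_3 = 38−1 = 37

ω^2 + 2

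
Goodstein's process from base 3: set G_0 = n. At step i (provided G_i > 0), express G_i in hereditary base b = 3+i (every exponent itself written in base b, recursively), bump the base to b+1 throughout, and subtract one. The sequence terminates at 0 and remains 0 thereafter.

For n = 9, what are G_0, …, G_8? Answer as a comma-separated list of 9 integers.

G_0=9  [base 3] 3^2  →[3↦4]→  4^2 = 16  −1 ⇒ G_1=15
G_1=15  [base 4] 3·4 + 3  →[4↦5]→  3·5 + 3 = 18  −1 ⇒ G_2=17
G_2=17  [base 5] 3·5 + 2  →[5↦6]→  3·6 + 2 = 20  −1 ⇒ G_3=19
G_3=19  [base 6] 3·6 + 1  →[6↦7]→  3·7 + 1 = 22  −1 ⇒ G_4=21
G_4=21  [base 7] 3·7  →[7↦8]→  3·8 = 24  −1 ⇒ G_5=23
G_5=23  [base 8] 2·8 + 7  →[8↦9]→  2·9 + 7 = 25  −1 ⇒ G_6=24
G_6=24  [base 9] 2·9 + 6  →[9↦10]→  2·10 + 6 = 26  −1 ⇒ G_7=25
G_7=25  [base 10] 2·10 + 5  →[10↦11]→  2·11 + 5 = 27  −1 ⇒ G_8=26

9, 15, 17, 19, 21, 23, 24, 25, 26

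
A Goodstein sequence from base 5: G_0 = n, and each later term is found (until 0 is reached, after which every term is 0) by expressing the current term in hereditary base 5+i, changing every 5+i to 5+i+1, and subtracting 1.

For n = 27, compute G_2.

49

base 5: 27 = 5^2 + 2; at 6: 6^2 + 2 = 38; next = 37
base 6: 37 = 6^2 + 1; at 7: 7^2 + 1 = 50; next = 49
base 7: 49 = 7^2; at 8: 8^2 = 64; next = 63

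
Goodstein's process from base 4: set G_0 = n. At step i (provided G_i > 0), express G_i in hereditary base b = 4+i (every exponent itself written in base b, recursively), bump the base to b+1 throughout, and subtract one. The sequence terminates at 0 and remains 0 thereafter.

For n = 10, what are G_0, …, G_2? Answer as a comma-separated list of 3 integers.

step 0: 10 = 2·4 + 2; sub 5 for 4: 2·5 + 2; = 12; G_1 = 12−1 = 11
step 1: 11 = 2·5 + 1; sub 6 for 5: 2·6 + 1; = 13; G_2 = 13−1 = 12

10, 11, 12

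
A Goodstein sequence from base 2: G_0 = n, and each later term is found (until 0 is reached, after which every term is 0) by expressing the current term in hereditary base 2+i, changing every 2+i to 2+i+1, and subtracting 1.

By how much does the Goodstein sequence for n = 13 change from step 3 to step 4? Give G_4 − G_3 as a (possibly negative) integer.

264619

base 2: 13 = 2^(2 + 1) + 2^2 + 1; at 3: 3^(3 + 1) + 3^3 + 1 = 109; next = 108
base 3: 108 = 3^(3 + 1) + 3^3; at 4: 4^(4 + 1) + 4^4 = 1280; next = 1279
base 4: 1279 = 4^(4 + 1) + 3·4^3 + 3·4^2 + 3·4 + 3; at 5: 5^(5 + 1) + 3·5^3 + 3·5^2 + 3·5 + 3 = 16093; next = 16092
base 5: 16092 = 5^(5 + 1) + 3·5^3 + 3·5^2 + 3·5 + 2; at 6: 6^(6 + 1) + 3·6^3 + 3·6^2 + 3·6 + 2 = 280712; next = 280711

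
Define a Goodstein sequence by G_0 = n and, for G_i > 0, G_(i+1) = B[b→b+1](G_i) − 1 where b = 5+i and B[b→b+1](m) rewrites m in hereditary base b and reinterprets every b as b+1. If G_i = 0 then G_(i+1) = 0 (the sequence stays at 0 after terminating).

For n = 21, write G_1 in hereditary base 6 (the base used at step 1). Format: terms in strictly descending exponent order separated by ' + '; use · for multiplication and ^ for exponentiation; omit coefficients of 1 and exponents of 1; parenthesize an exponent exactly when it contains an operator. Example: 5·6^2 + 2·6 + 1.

4·6

21 —HB5→ 4·5 + 1 —bump→ 4·6 + 1 = 25 —(−1)→ 24
24 —HB6→ 4·6 —bump→ 4·7 = 28 —(−1)→ 27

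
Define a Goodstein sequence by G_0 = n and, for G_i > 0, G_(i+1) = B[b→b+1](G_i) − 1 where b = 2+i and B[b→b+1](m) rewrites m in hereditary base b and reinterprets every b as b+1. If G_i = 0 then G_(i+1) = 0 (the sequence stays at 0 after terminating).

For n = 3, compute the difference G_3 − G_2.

-1

3 —HB2→ 2 + 1 —bump→ 3 + 1 = 4 —(−1)→ 3
3 —HB3→ 3 —bump→ 4 = 4 —(−1)→ 3
3 —HB4→ 3 —bump→ 3 = 3 —(−1)→ 2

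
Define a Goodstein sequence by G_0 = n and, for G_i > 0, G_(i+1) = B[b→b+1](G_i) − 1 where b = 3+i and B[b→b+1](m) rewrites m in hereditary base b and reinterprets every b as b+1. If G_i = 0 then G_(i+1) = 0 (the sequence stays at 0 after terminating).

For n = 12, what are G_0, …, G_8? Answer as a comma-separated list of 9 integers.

G_0=12  [base 3] 3^2 + 3  →[3↦4]→  4^2 + 4 = 20  −1 ⇒ G_1=19
G_1=19  [base 4] 4^2 + 3  →[4↦5]→  5^2 + 3 = 28  −1 ⇒ G_2=27
G_2=27  [base 5] 5^2 + 2  →[5↦6]→  6^2 + 2 = 38  −1 ⇒ G_3=37
G_3=37  [base 6] 6^2 + 1  →[6↦7]→  7^2 + 1 = 50  −1 ⇒ G_4=49
G_4=49  [base 7] 7^2  →[7↦8]→  8^2 = 64  −1 ⇒ G_5=63
G_5=63  [base 8] 7·8 + 7  →[8↦9]→  7·9 + 7 = 70  −1 ⇒ G_6=69
G_6=69  [base 9] 7·9 + 6  →[9↦10]→  7·10 + 6 = 76  −1 ⇒ G_7=75
G_7=75  [base 10] 7·10 + 5  →[10↦11]→  7·11 + 5 = 82  −1 ⇒ G_8=81

12, 19, 27, 37, 49, 63, 69, 75, 81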